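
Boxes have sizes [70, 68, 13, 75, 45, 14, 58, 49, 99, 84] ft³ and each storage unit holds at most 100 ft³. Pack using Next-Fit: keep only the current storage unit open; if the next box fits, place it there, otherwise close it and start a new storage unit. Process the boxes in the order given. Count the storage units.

storage unit 1: place 70 ft³, 30 ft³ left
storage unit 2: place 68 ft³, 32 ft³ left
storage unit 2: place 13 ft³, 19 ft³ left
storage unit 3: place 75 ft³, 25 ft³ left
storage unit 4: place 45 ft³, 55 ft³ left
storage unit 4: place 14 ft³, 41 ft³ left
storage unit 5: place 58 ft³, 42 ft³ left
storage unit 6: place 49 ft³, 51 ft³ left
storage unit 7: place 99 ft³, 1 ft³ left
storage unit 8: place 84 ft³, 16 ft³ left
Final storage units: [70] [68,13] [75] [45,14] [58] [49] [99] [84].

8 storage units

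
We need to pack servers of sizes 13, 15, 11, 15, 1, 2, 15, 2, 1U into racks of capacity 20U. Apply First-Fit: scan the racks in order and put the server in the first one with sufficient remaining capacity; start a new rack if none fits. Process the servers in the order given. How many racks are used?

13U → rack 1 (remaining 7U)
15U → rack 2 (remaining 5U)
11U → rack 3 (remaining 9U)
15U → rack 4 (remaining 5U)
1U → rack 1 (remaining 6U)
2U → rack 1 (remaining 4U)
15U → rack 5 (remaining 5U)
2U → rack 1 (remaining 2U)
1U → rack 1 (remaining 1U)
Final racks: [13,1,2,2,1] [15] [11] [15] [15].

5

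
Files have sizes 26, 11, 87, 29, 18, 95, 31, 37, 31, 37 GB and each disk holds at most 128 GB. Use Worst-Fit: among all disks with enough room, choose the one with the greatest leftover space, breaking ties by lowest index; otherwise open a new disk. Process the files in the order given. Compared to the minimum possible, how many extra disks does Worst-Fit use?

0

Worst-Fit: [26,11,87] [29,18,31,37] [95,31] [37] → 4 disks.
Total size 402 GB; any packing needs at least ⌈402/128⌉ = 4 disks.
So 4 is already optimal.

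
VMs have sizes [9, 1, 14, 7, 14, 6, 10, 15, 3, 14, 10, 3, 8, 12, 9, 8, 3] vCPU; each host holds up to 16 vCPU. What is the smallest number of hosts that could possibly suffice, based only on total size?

10

Total size = 9 + 1 + 14 + 7 + 14 + 6 + 10 + 15 + 3 + 14 + 10 + 3 + 8 + 12 + 9 + 8 + 3 = 146 vCPU.
⌈146 / 16⌉ = 10.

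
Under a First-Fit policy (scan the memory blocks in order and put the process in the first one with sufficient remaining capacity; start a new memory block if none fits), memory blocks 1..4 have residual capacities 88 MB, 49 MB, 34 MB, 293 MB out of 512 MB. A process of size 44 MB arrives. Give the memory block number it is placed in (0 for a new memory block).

1

Memory blocks with room: memory block 1 (88 MB), memory block 2 (49 MB), memory block 4 (293 MB).
The first with room is memory block 1.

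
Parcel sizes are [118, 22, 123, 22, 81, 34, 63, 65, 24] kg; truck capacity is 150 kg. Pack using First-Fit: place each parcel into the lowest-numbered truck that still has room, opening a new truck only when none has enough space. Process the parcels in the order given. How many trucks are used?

118 kg → truck 1 (remaining 32 kg)
22 kg → truck 1 (remaining 10 kg)
123 kg → truck 2 (remaining 27 kg)
22 kg → truck 2 (remaining 5 kg)
81 kg → truck 3 (remaining 69 kg)
34 kg → truck 3 (remaining 35 kg)
63 kg → truck 4 (remaining 87 kg)
65 kg → truck 4 (remaining 22 kg)
24 kg → truck 3 (remaining 11 kg)
Final trucks: [118,22] [123,22] [81,34,24] [63,65].

4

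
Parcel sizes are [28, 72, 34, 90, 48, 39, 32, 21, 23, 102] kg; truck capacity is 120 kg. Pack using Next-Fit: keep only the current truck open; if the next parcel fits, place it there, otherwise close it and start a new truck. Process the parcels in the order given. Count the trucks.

6 trucks

28 kg → truck 1 (remaining 92 kg)
72 kg → truck 1 (remaining 20 kg)
34 kg → truck 2 (remaining 86 kg)
90 kg → truck 3 (remaining 30 kg)
48 kg → truck 4 (remaining 72 kg)
39 kg → truck 4 (remaining 33 kg)
32 kg → truck 4 (remaining 1 kg)
21 kg → truck 5 (remaining 99 kg)
23 kg → truck 5 (remaining 76 kg)
102 kg → truck 6 (remaining 18 kg)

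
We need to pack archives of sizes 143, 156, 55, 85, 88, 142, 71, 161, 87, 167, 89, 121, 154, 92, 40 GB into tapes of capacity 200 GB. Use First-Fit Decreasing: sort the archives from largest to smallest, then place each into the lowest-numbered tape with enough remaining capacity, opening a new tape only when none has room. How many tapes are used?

10 tapes

Sorted descending: 167, 161, 156, 154, 143, 142, 121, 92, 89, 88, 87, 85, 71, 55, 40.
Put 167 GB in tape 1; 33 GB remain.
Put 161 GB in tape 2; 39 GB remain.
Put 156 GB in tape 3; 44 GB remain.
Put 154 GB in tape 4; 46 GB remain.
Put 143 GB in tape 5; 57 GB remain.
Put 142 GB in tape 6; 58 GB remain.
Put 121 GB in tape 7; 79 GB remain.
Put 92 GB in tape 8; 108 GB remain.
Put 89 GB in tape 8; 19 GB remain.
Put 88 GB in tape 9; 112 GB remain.
Put 87 GB in tape 9; 25 GB remain.
Put 85 GB in tape 10; 115 GB remain.
Put 71 GB in tape 7; 8 GB remain.
Put 55 GB in tape 5; 2 GB remain.
Put 40 GB in tape 3; 4 GB remain.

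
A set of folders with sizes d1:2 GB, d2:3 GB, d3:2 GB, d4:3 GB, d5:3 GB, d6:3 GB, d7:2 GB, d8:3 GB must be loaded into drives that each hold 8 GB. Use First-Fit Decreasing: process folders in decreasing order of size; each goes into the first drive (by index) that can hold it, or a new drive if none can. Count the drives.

Sorted descending: 3, 3, 3, 3, 3, 2, 2, 2.
Put 3 GB in drive 1; 5 GB remain.
Put 3 GB in drive 1; 2 GB remain.
Put 3 GB in drive 2; 5 GB remain.
Put 3 GB in drive 2; 2 GB remain.
Put 3 GB in drive 3; 5 GB remain.
Put 2 GB in drive 1; 0 GB remain.
Put 2 GB in drive 2; 0 GB remain.
Put 2 GB in drive 3; 3 GB remain.

3 drives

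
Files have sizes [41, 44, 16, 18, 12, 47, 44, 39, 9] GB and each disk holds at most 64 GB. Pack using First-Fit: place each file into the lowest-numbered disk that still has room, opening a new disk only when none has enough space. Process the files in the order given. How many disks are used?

5

disk 1: place 41 GB, 23 GB left
disk 2: place 44 GB, 20 GB left
disk 1: place 16 GB, 7 GB left
disk 2: place 18 GB, 2 GB left
disk 3: place 12 GB, 52 GB left
disk 3: place 47 GB, 5 GB left
disk 4: place 44 GB, 20 GB left
disk 5: place 39 GB, 25 GB left
disk 4: place 9 GB, 11 GB left
Final disks: [41,16] [44,18] [12,47] [44,9] [39].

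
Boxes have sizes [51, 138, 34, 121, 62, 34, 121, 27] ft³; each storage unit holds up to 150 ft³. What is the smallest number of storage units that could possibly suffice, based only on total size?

Total size = 51 + 138 + 34 + 121 + 62 + 34 + 121 + 27 = 588 ft³.
⌈588 / 150⌉ = 4.

4 storage units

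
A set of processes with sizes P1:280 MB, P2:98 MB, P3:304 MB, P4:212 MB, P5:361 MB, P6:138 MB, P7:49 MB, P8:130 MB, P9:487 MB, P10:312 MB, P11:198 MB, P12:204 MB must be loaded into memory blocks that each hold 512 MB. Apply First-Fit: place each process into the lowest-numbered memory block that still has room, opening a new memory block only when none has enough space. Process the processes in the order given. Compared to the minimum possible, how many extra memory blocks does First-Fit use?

1

First-Fit: [280,98,49] [304,138] [212,130] [361] [487] [312,198] [204] → 7 memory blocks.
Total size 2773 MB; any packing needs at least ⌈2773/512⌉ = 6 memory blocks.
An optimal packing achieves that bound: [487] [361,138] [312,198] [304,204] [280,212] [130,98,49] → 6 memory blocks.
Excess: 7 − 6 = 1.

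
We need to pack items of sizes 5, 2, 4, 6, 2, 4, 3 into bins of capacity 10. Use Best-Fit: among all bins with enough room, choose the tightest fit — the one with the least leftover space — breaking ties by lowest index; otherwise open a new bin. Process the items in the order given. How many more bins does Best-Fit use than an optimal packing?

0

Best-Fit: [5,2,2] [4,6] [4,3] → 3 bins.
Total size 26; any packing needs at least ⌈26/10⌉ = 3 bins.
So 3 is already optimal.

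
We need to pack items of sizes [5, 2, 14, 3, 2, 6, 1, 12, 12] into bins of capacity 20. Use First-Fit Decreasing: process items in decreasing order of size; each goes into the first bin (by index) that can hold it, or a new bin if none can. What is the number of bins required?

Sorted descending: 14, 12, 12, 6, 5, 3, 2, 2, 1.
Put 14 in bin 1; 6 remain.
Put 12 in bin 2; 8 remain.
Put 12 in bin 3; 8 remain.
Put 6 in bin 1; 0 remain.
Put 5 in bin 2; 3 remain.
Put 3 in bin 2; 0 remain.
Put 2 in bin 3; 6 remain.
Put 2 in bin 3; 4 remain.
Put 1 in bin 3; 3 remain.

3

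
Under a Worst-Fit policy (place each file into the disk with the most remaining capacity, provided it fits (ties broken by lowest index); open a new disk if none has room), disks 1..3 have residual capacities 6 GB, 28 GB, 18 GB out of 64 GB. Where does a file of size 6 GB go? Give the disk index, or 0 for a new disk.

Disks with room: disk 1 (6 GB), disk 2 (28 GB), disk 3 (18 GB).
Most room is disk 2 with 28 GB free.

2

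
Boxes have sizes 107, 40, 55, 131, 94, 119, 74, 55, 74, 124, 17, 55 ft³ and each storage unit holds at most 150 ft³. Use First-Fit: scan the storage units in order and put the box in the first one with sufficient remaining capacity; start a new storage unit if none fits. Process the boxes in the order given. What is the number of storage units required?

7

Put 107 ft³ in storage unit 1; 43 ft³ remain.
Put 40 ft³ in storage unit 1; 3 ft³ remain.
Put 55 ft³ in storage unit 2; 95 ft³ remain.
Put 131 ft³ in storage unit 3; 19 ft³ remain.
Put 94 ft³ in storage unit 2; 1 ft³ remain.
Put 119 ft³ in storage unit 4; 31 ft³ remain.
Put 74 ft³ in storage unit 5; 76 ft³ remain.
Put 55 ft³ in storage unit 5; 21 ft³ remain.
Put 74 ft³ in storage unit 6; 76 ft³ remain.
Put 124 ft³ in storage unit 7; 26 ft³ remain.
Put 17 ft³ in storage unit 3; 2 ft³ remain.
Put 55 ft³ in storage unit 6; 21 ft³ remain.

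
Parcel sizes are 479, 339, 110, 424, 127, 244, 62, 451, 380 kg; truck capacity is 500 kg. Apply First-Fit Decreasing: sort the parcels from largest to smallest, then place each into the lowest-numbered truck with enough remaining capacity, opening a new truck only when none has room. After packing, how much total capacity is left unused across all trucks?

384

Sorted descending: 479, 451, 424, 380, 339, 244, 127, 110, 62.
Put 479 kg in truck 1; 21 kg remain.
Put 451 kg in truck 2; 49 kg remain.
Put 424 kg in truck 3; 76 kg remain.
Put 380 kg in truck 4; 120 kg remain.
Put 339 kg in truck 5; 161 kg remain.
Put 244 kg in truck 6; 256 kg remain.
Put 127 kg in truck 5; 34 kg remain.
Put 110 kg in truck 4; 10 kg remain.
Put 62 kg in truck 3; 14 kg remain.
6 trucks × 500 kg = 3000 kg; used 2616 kg; unused 384 kg.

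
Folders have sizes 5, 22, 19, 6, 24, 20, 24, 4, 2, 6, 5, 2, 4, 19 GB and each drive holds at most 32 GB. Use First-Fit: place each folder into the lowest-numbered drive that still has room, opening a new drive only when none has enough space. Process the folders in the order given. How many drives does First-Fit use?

5 GB → drive 1 (remaining 27 GB)
22 GB → drive 1 (remaining 5 GB)
19 GB → drive 2 (remaining 13 GB)
6 GB → drive 2 (remaining 7 GB)
24 GB → drive 3 (remaining 8 GB)
20 GB → drive 4 (remaining 12 GB)
24 GB → drive 5 (remaining 8 GB)
4 GB → drive 1 (remaining 1 GB)
2 GB → drive 2 (remaining 5 GB)
6 GB → drive 3 (remaining 2 GB)
5 GB → drive 2 (remaining 0 GB)
2 GB → drive 3 (remaining 0 GB)
4 GB → drive 4 (remaining 8 GB)
19 GB → drive 6 (remaining 13 GB)
Final drives: [5,22,4] [19,6,2,5] [24,6,2] [20,4] [24] [19].

6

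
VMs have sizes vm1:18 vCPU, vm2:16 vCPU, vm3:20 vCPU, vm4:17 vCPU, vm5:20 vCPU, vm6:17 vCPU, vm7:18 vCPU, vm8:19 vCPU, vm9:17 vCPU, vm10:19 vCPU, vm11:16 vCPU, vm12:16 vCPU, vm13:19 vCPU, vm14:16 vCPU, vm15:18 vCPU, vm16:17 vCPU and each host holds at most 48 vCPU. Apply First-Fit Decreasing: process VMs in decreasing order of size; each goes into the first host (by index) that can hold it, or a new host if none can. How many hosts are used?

8 hosts

Sorted descending: 20, 20, 19, 19, 19, 18, 18, 18, 17, 17, 17, 17, 16, 16, 16, 16.
host 1: place 20 vCPU, 28 vCPU left
host 1: place 20 vCPU, 8 vCPU left
host 2: place 19 vCPU, 29 vCPU left
host 2: place 19 vCPU, 10 vCPU left
host 3: place 19 vCPU, 29 vCPU left
host 3: place 18 vCPU, 11 vCPU left
host 4: place 18 vCPU, 30 vCPU left
host 4: place 18 vCPU, 12 vCPU left
host 5: place 17 vCPU, 31 vCPU left
host 5: place 17 vCPU, 14 vCPU left
host 6: place 17 vCPU, 31 vCPU left
host 6: place 17 vCPU, 14 vCPU left
host 7: place 16 vCPU, 32 vCPU left
host 7: place 16 vCPU, 16 vCPU left
host 7: place 16 vCPU, 0 vCPU left
host 8: place 16 vCPU, 32 vCPU left
Final hosts: [20,20] [19,19] [19,18] [18,18] [17,17] [17,17] [16,16,16] [16].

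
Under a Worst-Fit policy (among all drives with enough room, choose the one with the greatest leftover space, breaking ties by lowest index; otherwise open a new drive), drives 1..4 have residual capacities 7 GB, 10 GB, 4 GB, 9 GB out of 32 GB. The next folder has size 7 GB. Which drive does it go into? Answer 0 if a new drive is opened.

Drives with room: drive 1 (7 GB), drive 2 (10 GB), drive 4 (9 GB).
Most room is drive 2 with 10 GB free.

2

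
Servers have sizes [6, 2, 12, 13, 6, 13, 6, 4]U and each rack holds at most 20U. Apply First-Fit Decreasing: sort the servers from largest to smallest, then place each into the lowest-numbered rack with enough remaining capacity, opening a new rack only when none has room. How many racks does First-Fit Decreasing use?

4

Sorted descending: 13, 13, 12, 6, 6, 6, 4, 2.
rack 1: place 13U, 7U left
rack 2: place 13U, 7U left
rack 3: place 12U, 8U left
rack 1: place 6U, 1U left
rack 2: place 6U, 1U left
rack 3: place 6U, 2U left
rack 4: place 4U, 16U left
rack 3: place 2U, 0U left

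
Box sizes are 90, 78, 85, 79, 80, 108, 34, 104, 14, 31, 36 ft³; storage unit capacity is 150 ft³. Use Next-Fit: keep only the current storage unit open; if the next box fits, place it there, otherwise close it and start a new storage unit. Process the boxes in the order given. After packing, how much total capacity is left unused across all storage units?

90 ft³ → storage unit 1 (remaining 60 ft³)
78 ft³ → storage unit 2 (remaining 72 ft³)
85 ft³ → storage unit 3 (remaining 65 ft³)
79 ft³ → storage unit 4 (remaining 71 ft³)
80 ft³ → storage unit 5 (remaining 70 ft³)
108 ft³ → storage unit 6 (remaining 42 ft³)
34 ft³ → storage unit 6 (remaining 8 ft³)
104 ft³ → storage unit 7 (remaining 46 ft³)
14 ft³ → storage unit 7 (remaining 32 ft³)
31 ft³ → storage unit 7 (remaining 1 ft³)
36 ft³ → storage unit 8 (remaining 114 ft³)
8 storage units × 150 ft³ = 1200 ft³; used 739 ft³; unused 461 ft³.

461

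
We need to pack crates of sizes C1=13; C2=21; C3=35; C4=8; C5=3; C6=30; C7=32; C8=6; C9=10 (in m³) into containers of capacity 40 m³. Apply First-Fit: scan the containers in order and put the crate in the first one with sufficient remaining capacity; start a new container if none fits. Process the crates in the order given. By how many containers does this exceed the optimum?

First-Fit: [13,21,3] [35] [8,30] [32,6] [10] → 5 containers.
Total size 158 m³; any packing needs at least ⌈158/40⌉ = 4 containers.
An optimal packing achieves that bound: [35,3] [32,8] [30,10] [21,13,6] → 4 containers.
Excess: 5 − 4 = 1.

1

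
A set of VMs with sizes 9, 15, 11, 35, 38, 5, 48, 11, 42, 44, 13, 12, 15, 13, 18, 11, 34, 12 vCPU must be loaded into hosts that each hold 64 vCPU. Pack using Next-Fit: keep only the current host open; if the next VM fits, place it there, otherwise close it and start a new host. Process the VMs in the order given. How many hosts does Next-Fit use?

9 vCPU → host 1 (remaining 55 vCPU)
15 vCPU → host 1 (remaining 40 vCPU)
11 vCPU → host 1 (remaining 29 vCPU)
35 vCPU → host 2 (remaining 29 vCPU)
38 vCPU → host 3 (remaining 26 vCPU)
5 vCPU → host 3 (remaining 21 vCPU)
48 vCPU → host 4 (remaining 16 vCPU)
11 vCPU → host 4 (remaining 5 vCPU)
42 vCPU → host 5 (remaining 22 vCPU)
44 vCPU → host 6 (remaining 20 vCPU)
13 vCPU → host 6 (remaining 7 vCPU)
12 vCPU → host 7 (remaining 52 vCPU)
15 vCPU → host 7 (remaining 37 vCPU)
13 vCPU → host 7 (remaining 24 vCPU)
18 vCPU → host 7 (remaining 6 vCPU)
11 vCPU → host 8 (remaining 53 vCPU)
34 vCPU → host 8 (remaining 19 vCPU)
12 vCPU → host 8 (remaining 7 vCPU)

8 hosts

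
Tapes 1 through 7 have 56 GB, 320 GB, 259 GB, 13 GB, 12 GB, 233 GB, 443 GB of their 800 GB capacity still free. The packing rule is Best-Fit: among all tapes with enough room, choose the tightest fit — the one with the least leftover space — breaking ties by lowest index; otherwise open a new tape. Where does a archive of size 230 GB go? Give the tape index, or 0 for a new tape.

6

Tapes with room: tape 2 (320 GB), tape 3 (259 GB), tape 6 (233 GB), tape 7 (443 GB).
Tightest fit is tape 6 with 233 GB free.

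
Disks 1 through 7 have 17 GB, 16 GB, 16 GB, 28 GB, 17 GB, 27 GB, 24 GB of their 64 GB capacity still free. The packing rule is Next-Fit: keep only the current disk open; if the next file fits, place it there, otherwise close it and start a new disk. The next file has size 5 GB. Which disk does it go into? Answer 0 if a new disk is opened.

Next-Fit only looks at disk 7, which has 24 GB free.
5 GB fits there.

7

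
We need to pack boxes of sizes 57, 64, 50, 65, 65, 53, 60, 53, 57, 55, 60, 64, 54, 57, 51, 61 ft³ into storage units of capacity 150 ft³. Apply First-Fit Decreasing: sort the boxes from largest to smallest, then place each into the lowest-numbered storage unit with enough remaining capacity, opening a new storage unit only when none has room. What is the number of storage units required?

8 storage units

Sorted descending: 65, 65, 64, 64, 61, 60, 60, 57, 57, 57, 55, 54, 53, 53, 51, 50.
65 ft³ → storage unit 1 (remaining 85 ft³)
65 ft³ → storage unit 1 (remaining 20 ft³)
64 ft³ → storage unit 2 (remaining 86 ft³)
64 ft³ → storage unit 2 (remaining 22 ft³)
61 ft³ → storage unit 3 (remaining 89 ft³)
60 ft³ → storage unit 3 (remaining 29 ft³)
60 ft³ → storage unit 4 (remaining 90 ft³)
57 ft³ → storage unit 4 (remaining 33 ft³)
57 ft³ → storage unit 5 (remaining 93 ft³)
57 ft³ → storage unit 5 (remaining 36 ft³)
55 ft³ → storage unit 6 (remaining 95 ft³)
54 ft³ → storage unit 6 (remaining 41 ft³)
53 ft³ → storage unit 7 (remaining 97 ft³)
53 ft³ → storage unit 7 (remaining 44 ft³)
51 ft³ → storage unit 8 (remaining 99 ft³)
50 ft³ → storage unit 8 (remaining 49 ft³)
Final storage units: [65,65] [64,64] [61,60] [60,57] [57,57] [55,54] [53,53] [51,50].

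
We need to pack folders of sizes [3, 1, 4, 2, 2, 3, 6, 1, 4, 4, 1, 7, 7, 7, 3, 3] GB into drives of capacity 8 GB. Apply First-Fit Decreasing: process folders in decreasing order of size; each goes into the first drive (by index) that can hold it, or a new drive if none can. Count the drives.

8

Sorted descending: 7, 7, 7, 6, 4, 4, 4, 3, 3, 3, 3, 2, 2, 1, 1, 1.
7 GB → drive 1 (remaining 1 GB)
7 GB → drive 2 (remaining 1 GB)
7 GB → drive 3 (remaining 1 GB)
6 GB → drive 4 (remaining 2 GB)
4 GB → drive 5 (remaining 4 GB)
4 GB → drive 5 (remaining 0 GB)
4 GB → drive 6 (remaining 4 GB)
3 GB → drive 6 (remaining 1 GB)
3 GB → drive 7 (remaining 5 GB)
3 GB → drive 7 (remaining 2 GB)
3 GB → drive 8 (remaining 5 GB)
2 GB → drive 4 (remaining 0 GB)
2 GB → drive 7 (remaining 0 GB)
1 GB → drive 1 (remaining 0 GB)
1 GB → drive 2 (remaining 0 GB)
1 GB → drive 3 (remaining 0 GB)
Final drives: [7,1] [7,1] [7,1] [6,2] [4,4] [4,3] [3,3,2] [3].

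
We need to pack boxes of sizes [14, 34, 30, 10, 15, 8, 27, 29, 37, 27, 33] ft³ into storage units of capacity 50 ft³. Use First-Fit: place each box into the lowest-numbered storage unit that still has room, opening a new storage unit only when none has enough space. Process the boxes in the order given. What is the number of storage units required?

storage unit 1: place 14 ft³, 36 ft³ left
storage unit 1: place 34 ft³, 2 ft³ left
storage unit 2: place 30 ft³, 20 ft³ left
storage unit 2: place 10 ft³, 10 ft³ left
storage unit 3: place 15 ft³, 35 ft³ left
storage unit 2: place 8 ft³, 2 ft³ left
storage unit 3: place 27 ft³, 8 ft³ left
storage unit 4: place 29 ft³, 21 ft³ left
storage unit 5: place 37 ft³, 13 ft³ left
storage unit 6: place 27 ft³, 23 ft³ left
storage unit 7: place 33 ft³, 17 ft³ left

7 storage units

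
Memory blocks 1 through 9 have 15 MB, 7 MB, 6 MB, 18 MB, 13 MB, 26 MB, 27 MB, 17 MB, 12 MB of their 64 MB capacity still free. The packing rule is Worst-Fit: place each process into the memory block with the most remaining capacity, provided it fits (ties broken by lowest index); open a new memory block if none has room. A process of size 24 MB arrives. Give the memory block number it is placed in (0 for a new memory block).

7

Memory blocks with room: memory block 6 (26 MB), memory block 7 (27 MB).
Most room is memory block 7 with 27 MB free.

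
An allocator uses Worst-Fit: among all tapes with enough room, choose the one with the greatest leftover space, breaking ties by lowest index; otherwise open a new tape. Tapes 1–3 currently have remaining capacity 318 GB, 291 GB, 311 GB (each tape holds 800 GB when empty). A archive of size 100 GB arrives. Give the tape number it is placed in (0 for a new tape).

1

Tapes with room: tape 1 (318 GB), tape 2 (291 GB), tape 3 (311 GB).
Most room is tape 1 with 318 GB free.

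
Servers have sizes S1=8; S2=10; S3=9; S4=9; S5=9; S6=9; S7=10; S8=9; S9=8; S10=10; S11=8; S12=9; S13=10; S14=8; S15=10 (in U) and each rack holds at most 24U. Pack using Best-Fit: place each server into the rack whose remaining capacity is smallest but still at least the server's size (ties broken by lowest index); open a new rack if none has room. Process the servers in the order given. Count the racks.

rack 1: place S1 (8U), 16U left
rack 1: place S2 (10U), 6U left
rack 2: place S3 (9U), 15U left
rack 2: place S4 (9U), 6U left
rack 3: place S5 (9U), 15U left
rack 3: place S6 (9U), 6U left
rack 4: place S7 (10U), 14U left
rack 4: place S8 (9U), 5U left
rack 5: place S9 (8U), 16U left
rack 5: place S10 (10U), 6U left
rack 6: place S11 (8U), 16U left
rack 6: place S12 (9U), 7U left
rack 7: place S13 (10U), 14U left
rack 7: place S14 (8U), 6U left
rack 8: place S15 (10U), 14U left
Final racks: [8,10] [9,9] [9,9] [10,9] [8,10] [8,9] [10,8] [10].

8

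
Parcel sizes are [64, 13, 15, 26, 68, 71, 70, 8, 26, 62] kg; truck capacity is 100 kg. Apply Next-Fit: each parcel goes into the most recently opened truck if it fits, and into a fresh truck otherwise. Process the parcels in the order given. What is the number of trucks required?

Put 64 kg in truck 1; 36 kg remain.
Put 13 kg in truck 1; 23 kg remain.
Put 15 kg in truck 1; 8 kg remain.
Put 26 kg in truck 2; 74 kg remain.
Put 68 kg in truck 2; 6 kg remain.
Put 71 kg in truck 3; 29 kg remain.
Put 70 kg in truck 4; 30 kg remain.
Put 8 kg in truck 4; 22 kg remain.
Put 26 kg in truck 5; 74 kg remain.
Put 62 kg in truck 5; 12 kg remain.
Final trucks: [64,13,15] [26,68] [71] [70,8] [26,62].

5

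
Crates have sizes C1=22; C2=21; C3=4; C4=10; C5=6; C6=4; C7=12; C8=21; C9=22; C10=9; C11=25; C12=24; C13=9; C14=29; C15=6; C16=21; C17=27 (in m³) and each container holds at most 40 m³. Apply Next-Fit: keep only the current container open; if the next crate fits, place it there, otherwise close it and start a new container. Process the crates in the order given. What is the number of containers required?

10

container 1: place C1 (22 m³), 18 m³ left
container 2: place C2 (21 m³), 19 m³ left
container 2: place C3 (4 m³), 15 m³ left
container 2: place C4 (10 m³), 5 m³ left
container 3: place C5 (6 m³), 34 m³ left
container 3: place C6 (4 m³), 30 m³ left
container 3: place C7 (12 m³), 18 m³ left
container 4: place C8 (21 m³), 19 m³ left
container 5: place C9 (22 m³), 18 m³ left
container 5: place C10 (9 m³), 9 m³ left
container 6: place C11 (25 m³), 15 m³ left
container 7: place C12 (24 m³), 16 m³ left
container 7: place C13 (9 m³), 7 m³ left
container 8: place C14 (29 m³), 11 m³ left
container 8: place C15 (6 m³), 5 m³ left
container 9: place C16 (21 m³), 19 m³ left
container 10: place C17 (27 m³), 13 m³ left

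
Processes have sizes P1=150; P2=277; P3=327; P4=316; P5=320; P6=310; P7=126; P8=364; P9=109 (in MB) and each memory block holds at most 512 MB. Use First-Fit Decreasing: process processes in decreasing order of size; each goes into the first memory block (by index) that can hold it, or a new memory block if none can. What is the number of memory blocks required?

6

Sorted descending: 364, 327, 320, 316, 310, 277, 150, 126, 109.
Put 364 MB in memory block 1; 148 MB remain.
Put 327 MB in memory block 2; 185 MB remain.
Put 320 MB in memory block 3; 192 MB remain.
Put 316 MB in memory block 4; 196 MB remain.
Put 310 MB in memory block 5; 202 MB remain.
Put 277 MB in memory block 6; 235 MB remain.
Put 150 MB in memory block 2; 35 MB remain.
Put 126 MB in memory block 1; 22 MB remain.
Put 109 MB in memory block 3; 83 MB remain.
Final memory blocks: [364,126] [327,150] [320,109] [316] [310] [277].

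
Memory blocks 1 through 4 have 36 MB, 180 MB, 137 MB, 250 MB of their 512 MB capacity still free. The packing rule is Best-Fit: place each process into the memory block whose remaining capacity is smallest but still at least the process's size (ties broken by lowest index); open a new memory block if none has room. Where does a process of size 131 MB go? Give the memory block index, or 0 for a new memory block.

Memory blocks with room: memory block 2 (180 MB), memory block 3 (137 MB), memory block 4 (250 MB).
Tightest fit is memory block 3 with 137 MB free.

3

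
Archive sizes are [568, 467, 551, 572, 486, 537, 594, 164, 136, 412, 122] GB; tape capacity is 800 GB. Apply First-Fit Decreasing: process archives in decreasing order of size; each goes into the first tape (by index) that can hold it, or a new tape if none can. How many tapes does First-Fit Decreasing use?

8 tapes

Sorted descending: 594, 572, 568, 551, 537, 486, 467, 412, 164, 136, 122.
Put 594 GB in tape 1; 206 GB remain.
Put 572 GB in tape 2; 228 GB remain.
Put 568 GB in tape 3; 232 GB remain.
Put 551 GB in tape 4; 249 GB remain.
Put 537 GB in tape 5; 263 GB remain.
Put 486 GB in tape 6; 314 GB remain.
Put 467 GB in tape 7; 333 GB remain.
Put 412 GB in tape 8; 388 GB remain.
Put 164 GB in tape 1; 42 GB remain.
Put 136 GB in tape 2; 92 GB remain.
Put 122 GB in tape 3; 110 GB remain.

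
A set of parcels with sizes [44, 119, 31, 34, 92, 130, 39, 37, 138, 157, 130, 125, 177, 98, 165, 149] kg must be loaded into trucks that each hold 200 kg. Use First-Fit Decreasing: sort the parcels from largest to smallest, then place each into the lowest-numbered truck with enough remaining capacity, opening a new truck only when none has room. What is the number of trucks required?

10 trucks

Sorted descending: 177, 165, 157, 149, 138, 130, 130, 125, 119, 98, 92, 44, 39, 37, 34, 31.
Put 177 kg in truck 1; 23 kg remain.
Put 165 kg in truck 2; 35 kg remain.
Put 157 kg in truck 3; 43 kg remain.
Put 149 kg in truck 4; 51 kg remain.
Put 138 kg in truck 5; 62 kg remain.
Put 130 kg in truck 6; 70 kg remain.
Put 130 kg in truck 7; 70 kg remain.
Put 125 kg in truck 8; 75 kg remain.
Put 119 kg in truck 9; 81 kg remain.
Put 98 kg in truck 10; 102 kg remain.
Put 92 kg in truck 10; 10 kg remain.
Put 44 kg in truck 4; 7 kg remain.
Put 39 kg in truck 3; 4 kg remain.
Put 37 kg in truck 5; 25 kg remain.
Put 34 kg in truck 2; 1 kg remain.
Put 31 kg in truck 6; 39 kg remain.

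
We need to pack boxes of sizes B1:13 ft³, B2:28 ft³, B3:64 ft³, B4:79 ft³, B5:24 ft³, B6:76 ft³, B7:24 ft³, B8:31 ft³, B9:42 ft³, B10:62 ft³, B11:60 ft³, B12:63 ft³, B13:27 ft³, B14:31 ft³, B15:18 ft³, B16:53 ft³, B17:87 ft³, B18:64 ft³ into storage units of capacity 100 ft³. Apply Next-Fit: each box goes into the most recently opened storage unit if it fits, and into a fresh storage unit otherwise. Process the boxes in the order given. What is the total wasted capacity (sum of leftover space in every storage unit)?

354

B1 (13 ft³) → storage unit 1 (remaining 87 ft³)
B2 (28 ft³) → storage unit 1 (remaining 59 ft³)
B3 (64 ft³) → storage unit 2 (remaining 36 ft³)
B4 (79 ft³) → storage unit 3 (remaining 21 ft³)
B5 (24 ft³) → storage unit 4 (remaining 76 ft³)
B6 (76 ft³) → storage unit 4 (remaining 0 ft³)
B7 (24 ft³) → storage unit 5 (remaining 76 ft³)
B8 (31 ft³) → storage unit 5 (remaining 45 ft³)
B9 (42 ft³) → storage unit 5 (remaining 3 ft³)
B10 (62 ft³) → storage unit 6 (remaining 38 ft³)
B11 (60 ft³) → storage unit 7 (remaining 40 ft³)
B12 (63 ft³) → storage unit 8 (remaining 37 ft³)
B13 (27 ft³) → storage unit 8 (remaining 10 ft³)
B14 (31 ft³) → storage unit 9 (remaining 69 ft³)
B15 (18 ft³) → storage unit 9 (remaining 51 ft³)
B16 (53 ft³) → storage unit 10 (remaining 47 ft³)
B17 (87 ft³) → storage unit 11 (remaining 13 ft³)
B18 (64 ft³) → storage unit 12 (remaining 36 ft³)
12 storage units × 100 ft³ = 1200 ft³; used 846 ft³; unused 354 ft³.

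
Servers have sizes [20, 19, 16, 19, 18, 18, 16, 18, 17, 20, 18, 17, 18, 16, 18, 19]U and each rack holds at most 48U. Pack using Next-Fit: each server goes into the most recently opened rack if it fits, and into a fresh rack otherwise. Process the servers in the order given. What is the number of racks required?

rack 1: place 20U, 28U left
rack 1: place 19U, 9U left
rack 2: place 16U, 32U left
rack 2: place 19U, 13U left
rack 3: place 18U, 30U left
rack 3: place 18U, 12U left
rack 4: place 16U, 32U left
rack 4: place 18U, 14U left
rack 5: place 17U, 31U left
rack 5: place 20U, 11U left
rack 6: place 18U, 30U left
rack 6: place 17U, 13U left
rack 7: place 18U, 30U left
rack 7: place 16U, 14U left
rack 8: place 18U, 30U left
rack 8: place 19U, 11U left

8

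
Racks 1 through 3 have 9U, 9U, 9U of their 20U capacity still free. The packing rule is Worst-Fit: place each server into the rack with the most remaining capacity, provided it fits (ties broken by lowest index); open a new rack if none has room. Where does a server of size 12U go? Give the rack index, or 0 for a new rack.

No rack has ≥ 12U free, so a new rack is opened.

0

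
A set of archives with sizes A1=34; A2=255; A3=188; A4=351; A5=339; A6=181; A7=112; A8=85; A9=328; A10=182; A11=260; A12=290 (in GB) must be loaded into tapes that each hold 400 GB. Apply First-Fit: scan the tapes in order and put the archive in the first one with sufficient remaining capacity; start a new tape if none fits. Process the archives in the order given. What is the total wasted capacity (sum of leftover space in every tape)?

Put A1 (34 GB) in tape 1; 366 GB remain.
Put A2 (255 GB) in tape 1; 111 GB remain.
Put A3 (188 GB) in tape 2; 212 GB remain.
Put A4 (351 GB) in tape 3; 49 GB remain.
Put A5 (339 GB) in tape 4; 61 GB remain.
Put A6 (181 GB) in tape 2; 31 GB remain.
Put A7 (112 GB) in tape 5; 288 GB remain.
Put A8 (85 GB) in tape 1; 26 GB remain.
Put A9 (328 GB) in tape 6; 72 GB remain.
Put A10 (182 GB) in tape 5; 106 GB remain.
Put A11 (260 GB) in tape 7; 140 GB remain.
Put A12 (290 GB) in tape 8; 110 GB remain.
8 tapes × 400 GB = 3200 GB; used 2605 GB; unused 595 GB.

595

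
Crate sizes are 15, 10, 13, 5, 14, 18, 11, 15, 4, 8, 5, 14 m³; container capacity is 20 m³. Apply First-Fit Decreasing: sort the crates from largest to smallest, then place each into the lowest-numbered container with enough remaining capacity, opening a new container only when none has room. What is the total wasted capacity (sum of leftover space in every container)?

28

Sorted descending: 18, 15, 15, 14, 14, 13, 11, 10, 8, 5, 5, 4.
container 1: place 18 m³, 2 m³ left
container 2: place 15 m³, 5 m³ left
container 3: place 15 m³, 5 m³ left
container 4: place 14 m³, 6 m³ left
container 5: place 14 m³, 6 m³ left
container 6: place 13 m³, 7 m³ left
container 7: place 11 m³, 9 m³ left
container 8: place 10 m³, 10 m³ left
container 7: place 8 m³, 1 m³ left
container 2: place 5 m³, 0 m³ left
container 3: place 5 m³, 0 m³ left
container 4: place 4 m³, 2 m³ left
8 containers × 20 m³ = 160 m³; used 132 m³; unused 28 m³.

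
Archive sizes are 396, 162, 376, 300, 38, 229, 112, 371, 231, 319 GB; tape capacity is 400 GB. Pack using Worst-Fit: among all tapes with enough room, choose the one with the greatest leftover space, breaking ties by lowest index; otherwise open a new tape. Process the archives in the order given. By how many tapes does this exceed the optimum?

Worst-Fit: [396] [162,38,112] [376] [300] [229] [371] [231] [319] → 8 tapes.
Total size 2534 GB; any packing needs at least ⌈2534/400⌉ = 7 tapes.
An optimal packing achieves that bound: [396] [376] [371] [319,38] [300] [231,162] [229,112] → 7 tapes.
Excess: 8 − 7 = 1.

1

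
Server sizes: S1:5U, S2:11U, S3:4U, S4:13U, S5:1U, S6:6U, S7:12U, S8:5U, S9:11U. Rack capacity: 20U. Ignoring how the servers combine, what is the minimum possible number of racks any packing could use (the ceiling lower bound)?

4

Total size = 5 + 11 + 4 + 13 + 1 + 6 + 12 + 5 + 11 = 68U.
⌈68 / 20⌉ = 4.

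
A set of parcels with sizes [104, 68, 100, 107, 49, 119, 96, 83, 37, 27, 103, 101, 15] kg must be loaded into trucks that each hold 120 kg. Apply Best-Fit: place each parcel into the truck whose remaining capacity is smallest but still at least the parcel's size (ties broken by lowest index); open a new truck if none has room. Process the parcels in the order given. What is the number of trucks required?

Put 104 kg in truck 1; 16 kg remain.
Put 68 kg in truck 2; 52 kg remain.
Put 100 kg in truck 3; 20 kg remain.
Put 107 kg in truck 4; 13 kg remain.
Put 49 kg in truck 2; 3 kg remain.
Put 119 kg in truck 5; 1 kg remain.
Put 96 kg in truck 6; 24 kg remain.
Put 83 kg in truck 7; 37 kg remain.
Put 37 kg in truck 7; 0 kg remain.
Put 27 kg in truck 8; 93 kg remain.
Put 103 kg in truck 9; 17 kg remain.
Put 101 kg in truck 10; 19 kg remain.
Put 15 kg in truck 1; 1 kg remain.
Final trucks: [104,15] [68,49] [100] [107] [119] [96] [83,37] [27] [103] [101].

10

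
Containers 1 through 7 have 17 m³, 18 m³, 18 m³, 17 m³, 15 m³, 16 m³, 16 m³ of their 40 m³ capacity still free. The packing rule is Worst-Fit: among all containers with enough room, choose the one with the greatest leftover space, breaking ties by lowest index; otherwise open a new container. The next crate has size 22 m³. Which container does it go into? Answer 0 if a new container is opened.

0

No container has ≥ 22 m³ free, so a new container is opened.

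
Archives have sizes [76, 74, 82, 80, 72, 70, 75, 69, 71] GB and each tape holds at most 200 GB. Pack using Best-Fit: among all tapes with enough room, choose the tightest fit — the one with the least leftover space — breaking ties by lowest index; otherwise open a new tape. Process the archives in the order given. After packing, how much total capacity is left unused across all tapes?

76 GB → tape 1 (remaining 124 GB)
74 GB → tape 1 (remaining 50 GB)
82 GB → tape 2 (remaining 118 GB)
80 GB → tape 2 (remaining 38 GB)
72 GB → tape 3 (remaining 128 GB)
70 GB → tape 3 (remaining 58 GB)
75 GB → tape 4 (remaining 125 GB)
69 GB → tape 4 (remaining 56 GB)
71 GB → tape 5 (remaining 129 GB)
5 tapes × 200 GB = 1000 GB; used 669 GB; unused 331 GB.

331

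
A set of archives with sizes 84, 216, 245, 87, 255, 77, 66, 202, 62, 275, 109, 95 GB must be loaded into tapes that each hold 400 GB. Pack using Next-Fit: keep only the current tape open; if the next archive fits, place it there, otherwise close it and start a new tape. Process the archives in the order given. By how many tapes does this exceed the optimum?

1

Next-Fit: [84,216] [245,87] [255,77,66] [202,62] [275,109] [95] → 6 tapes.
Total size 1773 GB; any packing needs at least ⌈1773/400⌉ = 5 tapes.
An optimal packing achieves that bound: [275,109] [255,95] [245,87,66] [216,84,77] [202,62] → 5 tapes.
Excess: 6 − 5 = 1.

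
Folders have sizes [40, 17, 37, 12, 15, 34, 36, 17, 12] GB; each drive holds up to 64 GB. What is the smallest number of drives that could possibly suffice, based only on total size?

Total size = 40 + 17 + 37 + 12 + 15 + 34 + 36 + 17 + 12 = 220 GB.
⌈220 / 64⌉ = 4.

4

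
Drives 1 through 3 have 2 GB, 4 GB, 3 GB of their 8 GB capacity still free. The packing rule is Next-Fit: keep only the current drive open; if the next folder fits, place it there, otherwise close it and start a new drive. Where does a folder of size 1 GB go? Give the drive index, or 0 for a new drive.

3

Next-Fit only looks at drive 3, which has 3 GB free.
1 GB fits there.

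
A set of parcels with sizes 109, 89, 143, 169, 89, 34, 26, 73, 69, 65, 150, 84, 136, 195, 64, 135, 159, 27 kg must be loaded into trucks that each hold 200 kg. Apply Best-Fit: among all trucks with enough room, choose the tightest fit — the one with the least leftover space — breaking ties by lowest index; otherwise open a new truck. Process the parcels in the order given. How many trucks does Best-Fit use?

11

Put 109 kg in truck 1; 91 kg remain.
Put 89 kg in truck 1; 2 kg remain.
Put 143 kg in truck 2; 57 kg remain.
Put 169 kg in truck 3; 31 kg remain.
Put 89 kg in truck 4; 111 kg remain.
Put 34 kg in truck 2; 23 kg remain.
Put 26 kg in truck 3; 5 kg remain.
Put 73 kg in truck 4; 38 kg remain.
Put 69 kg in truck 5; 131 kg remain.
Put 65 kg in truck 5; 66 kg remain.
Put 150 kg in truck 6; 50 kg remain.
Put 84 kg in truck 7; 116 kg remain.
Put 136 kg in truck 8; 64 kg remain.
Put 195 kg in truck 9; 5 kg remain.
Put 64 kg in truck 8; 0 kg remain.
Put 135 kg in truck 10; 65 kg remain.
Put 159 kg in truck 11; 41 kg remain.
Put 27 kg in truck 4; 11 kg remain.
Final trucks: [109,89] [143,34] [169,26] [89,73,27] [69,65] [150] [84] [136,64] [195] [135] [159].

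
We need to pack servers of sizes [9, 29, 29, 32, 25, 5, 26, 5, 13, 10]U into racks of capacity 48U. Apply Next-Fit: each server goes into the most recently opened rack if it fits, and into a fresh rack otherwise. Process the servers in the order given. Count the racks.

6 racks

Put 9U in rack 1; 39U remain.
Put 29U in rack 1; 10U remain.
Put 29U in rack 2; 19U remain.
Put 32U in rack 3; 16U remain.
Put 25U in rack 4; 23U remain.
Put 5U in rack 4; 18U remain.
Put 26U in rack 5; 22U remain.
Put 5U in rack 5; 17U remain.
Put 13U in rack 5; 4U remain.
Put 10U in rack 6; 38U remain.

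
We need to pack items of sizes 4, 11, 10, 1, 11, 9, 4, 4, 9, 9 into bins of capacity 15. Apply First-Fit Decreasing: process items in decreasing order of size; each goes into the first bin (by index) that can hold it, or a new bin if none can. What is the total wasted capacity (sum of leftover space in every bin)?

Sorted descending: 11, 11, 10, 9, 9, 9, 4, 4, 4, 1.
Put 11 in bin 1; 4 remain.
Put 11 in bin 2; 4 remain.
Put 10 in bin 3; 5 remain.
Put 9 in bin 4; 6 remain.
Put 9 in bin 5; 6 remain.
Put 9 in bin 6; 6 remain.
Put 4 in bin 1; 0 remain.
Put 4 in bin 2; 0 remain.
Put 4 in bin 3; 1 remain.
Put 1 in bin 3; 0 remain.
6 bins × 15 = 90; used 72; unused 18.

18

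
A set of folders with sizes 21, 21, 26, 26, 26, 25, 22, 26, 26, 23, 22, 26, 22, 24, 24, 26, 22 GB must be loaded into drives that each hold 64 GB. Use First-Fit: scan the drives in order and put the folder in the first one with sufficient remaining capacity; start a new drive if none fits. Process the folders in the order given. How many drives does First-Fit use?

drive 1: place 21 GB, 43 GB left
drive 1: place 21 GB, 22 GB left
drive 2: place 26 GB, 38 GB left
drive 2: place 26 GB, 12 GB left
drive 3: place 26 GB, 38 GB left
drive 3: place 25 GB, 13 GB left
drive 1: place 22 GB, 0 GB left
drive 4: place 26 GB, 38 GB left
drive 4: place 26 GB, 12 GB left
drive 5: place 23 GB, 41 GB left
drive 5: place 22 GB, 19 GB left
drive 6: place 26 GB, 38 GB left
drive 6: place 22 GB, 16 GB left
drive 7: place 24 GB, 40 GB left
drive 7: place 24 GB, 16 GB left
drive 8: place 26 GB, 38 GB left
drive 8: place 22 GB, 16 GB left

8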